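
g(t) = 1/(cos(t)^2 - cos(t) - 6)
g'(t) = (2*sin(t)*cos(t) - sin(t))/(cos(t)^2 - cos(t) - 6)^2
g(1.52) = -0.17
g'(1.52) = -0.02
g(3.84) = -0.22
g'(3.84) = 0.08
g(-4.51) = -0.17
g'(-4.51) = -0.04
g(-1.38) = -0.16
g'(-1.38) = 0.02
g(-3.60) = -0.23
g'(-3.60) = -0.07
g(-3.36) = -0.25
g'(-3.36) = -0.04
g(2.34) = -0.21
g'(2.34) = -0.07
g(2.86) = -0.24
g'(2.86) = -0.05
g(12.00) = -0.16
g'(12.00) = -0.00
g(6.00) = -0.17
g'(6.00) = -0.00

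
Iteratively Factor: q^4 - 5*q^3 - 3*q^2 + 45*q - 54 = (q - 3)*(q^3 - 2*q^2 - 9*q + 18) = (q - 3)*(q - 2)*(q^2 - 9) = (q - 3)*(q - 2)*(q + 3)*(q - 3)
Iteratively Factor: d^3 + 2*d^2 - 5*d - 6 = (d + 1)*(d^2 + d - 6) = (d - 2)*(d + 1)*(d + 3)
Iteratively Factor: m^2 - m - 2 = (m - 2)*(m + 1)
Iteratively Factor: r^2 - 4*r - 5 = (r + 1)*(r - 5)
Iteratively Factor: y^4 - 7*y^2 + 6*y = (y)*(y^3 - 7*y + 6) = y*(y - 1)*(y^2 + y - 6) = y*(y - 1)*(y + 3)*(y - 2)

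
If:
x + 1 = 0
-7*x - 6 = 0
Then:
No Solution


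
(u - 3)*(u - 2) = u^2 - 5*u + 6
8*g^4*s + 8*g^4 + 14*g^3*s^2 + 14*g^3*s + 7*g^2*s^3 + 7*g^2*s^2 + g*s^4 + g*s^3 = (g + s)*(2*g + s)*(4*g + s)*(g*s + g)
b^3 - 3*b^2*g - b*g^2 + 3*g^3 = (b - 3*g)*(b - g)*(b + g)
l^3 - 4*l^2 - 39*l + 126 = (l - 7)*(l - 3)*(l + 6)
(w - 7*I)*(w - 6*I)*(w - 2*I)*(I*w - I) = I*w^4 + 15*w^3 - I*w^3 - 15*w^2 - 68*I*w^2 - 84*w + 68*I*w + 84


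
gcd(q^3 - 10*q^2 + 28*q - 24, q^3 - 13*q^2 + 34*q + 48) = q - 6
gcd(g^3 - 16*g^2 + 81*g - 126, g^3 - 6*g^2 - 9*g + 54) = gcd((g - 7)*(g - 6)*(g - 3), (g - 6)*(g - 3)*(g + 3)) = g^2 - 9*g + 18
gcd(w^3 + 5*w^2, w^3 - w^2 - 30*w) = w^2 + 5*w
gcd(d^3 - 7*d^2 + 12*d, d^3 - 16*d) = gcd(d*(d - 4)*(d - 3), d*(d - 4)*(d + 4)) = d^2 - 4*d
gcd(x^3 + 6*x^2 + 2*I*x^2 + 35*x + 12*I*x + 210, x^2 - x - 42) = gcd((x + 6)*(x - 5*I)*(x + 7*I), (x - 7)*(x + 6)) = x + 6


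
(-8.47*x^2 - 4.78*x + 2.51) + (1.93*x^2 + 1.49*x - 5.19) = -6.54*x^2 - 3.29*x - 2.68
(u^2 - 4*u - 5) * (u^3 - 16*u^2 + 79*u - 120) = u^5 - 20*u^4 + 138*u^3 - 356*u^2 + 85*u + 600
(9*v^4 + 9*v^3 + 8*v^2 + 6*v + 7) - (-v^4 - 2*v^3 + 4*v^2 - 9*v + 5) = 10*v^4 + 11*v^3 + 4*v^2 + 15*v + 2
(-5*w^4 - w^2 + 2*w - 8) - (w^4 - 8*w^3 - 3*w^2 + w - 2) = -6*w^4 + 8*w^3 + 2*w^2 + w - 6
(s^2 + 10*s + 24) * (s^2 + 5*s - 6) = s^4 + 15*s^3 + 68*s^2 + 60*s - 144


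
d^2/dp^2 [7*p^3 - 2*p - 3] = 42*p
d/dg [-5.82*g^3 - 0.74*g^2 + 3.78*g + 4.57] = -17.46*g^2 - 1.48*g + 3.78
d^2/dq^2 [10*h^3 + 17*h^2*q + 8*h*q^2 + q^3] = 16*h + 6*q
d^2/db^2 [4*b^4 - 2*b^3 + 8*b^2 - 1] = 48*b^2 - 12*b + 16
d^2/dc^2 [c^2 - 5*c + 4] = 2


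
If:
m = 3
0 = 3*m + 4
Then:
No Solution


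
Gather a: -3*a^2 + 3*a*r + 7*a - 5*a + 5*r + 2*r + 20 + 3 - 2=-3*a^2 + a*(3*r + 2) + 7*r + 21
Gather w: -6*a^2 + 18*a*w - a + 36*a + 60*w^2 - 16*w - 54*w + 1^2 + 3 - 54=-6*a^2 + 35*a + 60*w^2 + w*(18*a - 70) - 50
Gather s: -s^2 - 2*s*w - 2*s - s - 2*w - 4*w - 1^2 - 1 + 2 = -s^2 + s*(-2*w - 3) - 6*w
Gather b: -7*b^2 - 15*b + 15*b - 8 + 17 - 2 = 7 - 7*b^2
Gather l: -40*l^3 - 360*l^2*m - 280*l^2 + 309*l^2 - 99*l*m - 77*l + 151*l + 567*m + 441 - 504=-40*l^3 + l^2*(29 - 360*m) + l*(74 - 99*m) + 567*m - 63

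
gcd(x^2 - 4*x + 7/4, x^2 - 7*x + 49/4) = x - 7/2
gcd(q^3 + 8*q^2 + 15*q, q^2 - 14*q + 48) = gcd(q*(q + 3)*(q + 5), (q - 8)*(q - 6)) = 1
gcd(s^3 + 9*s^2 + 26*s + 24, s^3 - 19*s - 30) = s^2 + 5*s + 6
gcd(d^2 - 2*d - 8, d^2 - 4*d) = d - 4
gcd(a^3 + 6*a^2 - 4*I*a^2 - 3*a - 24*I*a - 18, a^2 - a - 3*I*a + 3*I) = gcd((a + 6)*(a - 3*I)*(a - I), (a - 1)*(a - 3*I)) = a - 3*I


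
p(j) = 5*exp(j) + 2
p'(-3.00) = 0.25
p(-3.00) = 2.25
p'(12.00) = 813773.96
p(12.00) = 813775.96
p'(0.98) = 13.32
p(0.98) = 15.32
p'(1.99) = 36.58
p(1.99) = 38.58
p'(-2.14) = 0.59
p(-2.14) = 2.59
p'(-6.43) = 0.01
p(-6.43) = 2.01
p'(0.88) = 12.05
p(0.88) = 14.05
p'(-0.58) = 2.80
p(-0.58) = 4.80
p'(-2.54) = 0.39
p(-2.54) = 2.39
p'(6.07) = 2163.40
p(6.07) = 2165.40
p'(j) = 5*exp(j)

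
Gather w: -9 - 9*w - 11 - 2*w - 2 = -11*w - 22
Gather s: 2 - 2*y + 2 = 4 - 2*y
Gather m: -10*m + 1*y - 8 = -10*m + y - 8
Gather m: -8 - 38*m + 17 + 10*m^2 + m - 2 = 10*m^2 - 37*m + 7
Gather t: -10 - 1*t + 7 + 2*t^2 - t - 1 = 2*t^2 - 2*t - 4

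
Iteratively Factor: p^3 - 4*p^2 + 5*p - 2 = (p - 1)*(p^2 - 3*p + 2) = (p - 2)*(p - 1)*(p - 1)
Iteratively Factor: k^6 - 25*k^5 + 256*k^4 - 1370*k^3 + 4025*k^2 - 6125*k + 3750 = (k - 5)*(k^5 - 20*k^4 + 156*k^3 - 590*k^2 + 1075*k - 750) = (k - 5)^2*(k^4 - 15*k^3 + 81*k^2 - 185*k + 150) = (k - 5)^3*(k^3 - 10*k^2 + 31*k - 30) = (k - 5)^3*(k - 3)*(k^2 - 7*k + 10) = (k - 5)^3*(k - 3)*(k - 2)*(k - 5)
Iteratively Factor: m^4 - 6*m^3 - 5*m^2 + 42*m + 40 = (m + 1)*(m^3 - 7*m^2 + 2*m + 40) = (m - 4)*(m + 1)*(m^2 - 3*m - 10) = (m - 4)*(m + 1)*(m + 2)*(m - 5)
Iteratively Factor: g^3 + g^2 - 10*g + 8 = (g + 4)*(g^2 - 3*g + 2) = (g - 1)*(g + 4)*(g - 2)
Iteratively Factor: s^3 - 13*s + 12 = (s - 3)*(s^2 + 3*s - 4) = (s - 3)*(s + 4)*(s - 1)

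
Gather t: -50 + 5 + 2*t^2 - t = 2*t^2 - t - 45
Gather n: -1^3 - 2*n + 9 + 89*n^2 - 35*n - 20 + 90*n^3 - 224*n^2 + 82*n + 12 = 90*n^3 - 135*n^2 + 45*n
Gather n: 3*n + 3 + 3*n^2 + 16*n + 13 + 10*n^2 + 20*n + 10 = 13*n^2 + 39*n + 26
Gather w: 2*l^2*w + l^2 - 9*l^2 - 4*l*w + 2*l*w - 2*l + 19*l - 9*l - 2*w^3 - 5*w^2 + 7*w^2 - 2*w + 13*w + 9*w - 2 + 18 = -8*l^2 + 8*l - 2*w^3 + 2*w^2 + w*(2*l^2 - 2*l + 20) + 16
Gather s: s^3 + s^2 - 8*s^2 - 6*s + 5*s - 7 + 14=s^3 - 7*s^2 - s + 7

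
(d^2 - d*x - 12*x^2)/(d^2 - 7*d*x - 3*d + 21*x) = (d^2 - d*x - 12*x^2)/(d^2 - 7*d*x - 3*d + 21*x)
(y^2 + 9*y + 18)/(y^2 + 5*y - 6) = (y + 3)/(y - 1)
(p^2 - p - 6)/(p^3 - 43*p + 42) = (p^2 - p - 6)/(p^3 - 43*p + 42)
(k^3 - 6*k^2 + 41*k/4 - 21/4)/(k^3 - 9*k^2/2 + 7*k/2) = (k - 3/2)/k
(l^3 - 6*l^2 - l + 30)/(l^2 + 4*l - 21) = (l^2 - 3*l - 10)/(l + 7)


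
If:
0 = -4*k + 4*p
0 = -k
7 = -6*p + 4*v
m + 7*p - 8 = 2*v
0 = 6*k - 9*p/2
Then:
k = 0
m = 23/2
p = 0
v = 7/4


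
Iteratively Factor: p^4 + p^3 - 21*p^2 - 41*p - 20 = (p + 1)*(p^3 - 21*p - 20) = (p + 1)^2*(p^2 - p - 20) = (p - 5)*(p + 1)^2*(p + 4)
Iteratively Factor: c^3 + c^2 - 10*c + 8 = (c + 4)*(c^2 - 3*c + 2) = (c - 1)*(c + 4)*(c - 2)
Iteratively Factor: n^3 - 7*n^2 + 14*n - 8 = (n - 2)*(n^2 - 5*n + 4) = (n - 4)*(n - 2)*(n - 1)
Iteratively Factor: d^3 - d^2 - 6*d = (d)*(d^2 - d - 6) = d*(d - 3)*(d + 2)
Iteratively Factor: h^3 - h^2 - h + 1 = (h - 1)*(h^2 - 1) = (h - 1)^2*(h + 1)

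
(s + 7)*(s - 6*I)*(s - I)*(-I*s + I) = -I*s^4 - 7*s^3 - 6*I*s^3 - 42*s^2 + 13*I*s^2 + 49*s + 36*I*s - 42*I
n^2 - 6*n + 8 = (n - 4)*(n - 2)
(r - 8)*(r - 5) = r^2 - 13*r + 40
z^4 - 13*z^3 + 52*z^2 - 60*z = z*(z - 6)*(z - 5)*(z - 2)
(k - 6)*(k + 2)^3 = k^4 - 24*k^2 - 64*k - 48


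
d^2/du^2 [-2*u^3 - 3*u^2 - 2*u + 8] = -12*u - 6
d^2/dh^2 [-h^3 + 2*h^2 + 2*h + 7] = 4 - 6*h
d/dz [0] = 0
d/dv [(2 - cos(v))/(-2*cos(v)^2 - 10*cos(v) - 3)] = (-8*cos(v) + cos(2*v) - 22)*sin(v)/(10*cos(v) + cos(2*v) + 4)^2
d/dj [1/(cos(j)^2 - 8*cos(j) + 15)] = 2*(cos(j) - 4)*sin(j)/(cos(j)^2 - 8*cos(j) + 15)^2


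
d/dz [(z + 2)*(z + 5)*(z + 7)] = 3*z^2 + 28*z + 59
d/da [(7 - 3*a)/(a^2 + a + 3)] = (-3*a^2 - 3*a + (2*a + 1)*(3*a - 7) - 9)/(a^2 + a + 3)^2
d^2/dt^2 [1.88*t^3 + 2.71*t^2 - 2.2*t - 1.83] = 11.28*t + 5.42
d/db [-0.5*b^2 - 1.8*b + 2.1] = -1.0*b - 1.8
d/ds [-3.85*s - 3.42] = -3.85000000000000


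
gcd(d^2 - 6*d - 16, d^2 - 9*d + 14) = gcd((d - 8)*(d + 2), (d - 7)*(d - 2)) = 1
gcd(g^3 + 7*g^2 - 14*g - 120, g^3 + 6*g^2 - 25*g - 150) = g^2 + 11*g + 30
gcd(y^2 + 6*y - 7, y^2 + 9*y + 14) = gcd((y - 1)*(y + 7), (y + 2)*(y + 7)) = y + 7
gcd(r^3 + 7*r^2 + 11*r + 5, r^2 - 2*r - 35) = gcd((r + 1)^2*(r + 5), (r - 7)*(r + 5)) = r + 5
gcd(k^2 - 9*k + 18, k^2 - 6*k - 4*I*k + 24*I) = k - 6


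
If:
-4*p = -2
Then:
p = 1/2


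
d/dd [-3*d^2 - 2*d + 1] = -6*d - 2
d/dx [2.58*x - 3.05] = 2.58000000000000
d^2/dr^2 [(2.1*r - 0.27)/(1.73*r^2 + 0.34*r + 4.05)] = ((2.1*r - 0.27)*(3.46*r + 0.34)*(6.92*r + 0.68) - (21.798*r + 0.4938)*(1.73*r^2 + 0.34*r + 4.05))/(1.73*r^2 + 0.34*r + 4.05)^3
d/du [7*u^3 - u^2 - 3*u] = 21*u^2 - 2*u - 3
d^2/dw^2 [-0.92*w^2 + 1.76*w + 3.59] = -1.84000000000000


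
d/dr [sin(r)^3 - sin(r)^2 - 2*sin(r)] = (3*sin(r)^2 - 2*sin(r) - 2)*cos(r)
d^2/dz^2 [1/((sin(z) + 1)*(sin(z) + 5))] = (sin(z) + sin(3*z) + 7*cos(2*z) + 55)/((sin(z) + 1)^2*(sin(z) + 5)^3)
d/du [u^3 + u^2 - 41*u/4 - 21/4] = 3*u^2 + 2*u - 41/4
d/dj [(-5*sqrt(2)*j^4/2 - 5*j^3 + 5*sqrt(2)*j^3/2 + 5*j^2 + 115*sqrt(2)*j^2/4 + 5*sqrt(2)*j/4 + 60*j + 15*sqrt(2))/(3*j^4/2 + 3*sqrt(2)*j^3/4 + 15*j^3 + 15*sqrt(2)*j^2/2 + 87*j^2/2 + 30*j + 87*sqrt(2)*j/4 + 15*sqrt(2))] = 5*(-22*sqrt(2)*j^6 + 2*j^6 - 162*sqrt(2)*j^5 - 48*j^5 - 477*j^4 - 317*sqrt(2)*j^4 - 1166*j^3 - 152*sqrt(2)*j^3 - 571*j^2 - 231*sqrt(2)*j^2 - 616*sqrt(2)*j + 680*j - 328 + 240*sqrt(2))/(3*(2*j^8 + 2*sqrt(2)*j^7 + 40*j^7 + 40*sqrt(2)*j^6 + 317*j^6 + 316*sqrt(2)*j^5 + 1260*j^5 + 1240*sqrt(2)*j^4 + 2640*j^4 + 2940*j^3 + 2482*sqrt(2)*j^3 + 2041*j^2 + 2320*sqrt(2)*j^2 + 800*sqrt(2)*j + 1160*j + 400))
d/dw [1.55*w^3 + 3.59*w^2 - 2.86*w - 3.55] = 4.65*w^2 + 7.18*w - 2.86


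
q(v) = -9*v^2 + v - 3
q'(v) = 1 - 18*v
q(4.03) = -145.14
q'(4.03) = -71.54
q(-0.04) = -3.05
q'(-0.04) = 1.72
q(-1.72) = -31.35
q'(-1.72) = 31.96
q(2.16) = -42.83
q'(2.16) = -37.88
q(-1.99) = -40.63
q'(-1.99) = 36.82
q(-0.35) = -4.45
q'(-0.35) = 7.30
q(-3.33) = -106.13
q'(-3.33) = 60.94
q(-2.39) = -56.80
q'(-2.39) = 44.02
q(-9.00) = -741.00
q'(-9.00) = 163.00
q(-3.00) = -87.00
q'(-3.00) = 55.00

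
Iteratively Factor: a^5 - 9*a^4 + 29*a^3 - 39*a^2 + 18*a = (a - 1)*(a^4 - 8*a^3 + 21*a^2 - 18*a) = (a - 2)*(a - 1)*(a^3 - 6*a^2 + 9*a) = (a - 3)*(a - 2)*(a - 1)*(a^2 - 3*a) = a*(a - 3)*(a - 2)*(a - 1)*(a - 3)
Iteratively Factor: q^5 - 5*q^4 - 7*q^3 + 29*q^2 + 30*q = (q - 3)*(q^4 - 2*q^3 - 13*q^2 - 10*q) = q*(q - 3)*(q^3 - 2*q^2 - 13*q - 10) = q*(q - 3)*(q + 2)*(q^2 - 4*q - 5) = q*(q - 5)*(q - 3)*(q + 2)*(q + 1)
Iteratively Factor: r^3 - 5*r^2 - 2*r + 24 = (r - 3)*(r^2 - 2*r - 8) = (r - 3)*(r + 2)*(r - 4)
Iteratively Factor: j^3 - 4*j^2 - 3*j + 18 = (j - 3)*(j^2 - j - 6) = (j - 3)^2*(j + 2)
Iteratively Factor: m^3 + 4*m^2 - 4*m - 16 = (m + 2)*(m^2 + 2*m - 8) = (m - 2)*(m + 2)*(m + 4)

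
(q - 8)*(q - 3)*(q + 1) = q^3 - 10*q^2 + 13*q + 24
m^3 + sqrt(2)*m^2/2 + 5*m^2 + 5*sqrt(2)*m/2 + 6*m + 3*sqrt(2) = (m + 2)*(m + 3)*(m + sqrt(2)/2)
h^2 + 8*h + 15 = (h + 3)*(h + 5)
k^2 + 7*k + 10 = (k + 2)*(k + 5)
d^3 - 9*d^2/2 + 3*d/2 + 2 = (d - 4)*(d - 1)*(d + 1/2)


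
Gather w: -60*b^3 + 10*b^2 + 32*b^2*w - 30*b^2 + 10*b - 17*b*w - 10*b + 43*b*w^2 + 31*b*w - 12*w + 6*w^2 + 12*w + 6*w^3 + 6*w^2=-60*b^3 - 20*b^2 + 6*w^3 + w^2*(43*b + 12) + w*(32*b^2 + 14*b)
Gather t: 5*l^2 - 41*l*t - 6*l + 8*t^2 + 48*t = 5*l^2 - 6*l + 8*t^2 + t*(48 - 41*l)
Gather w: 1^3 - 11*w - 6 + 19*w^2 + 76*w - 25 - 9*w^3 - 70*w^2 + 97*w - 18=-9*w^3 - 51*w^2 + 162*w - 48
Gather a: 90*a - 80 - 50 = 90*a - 130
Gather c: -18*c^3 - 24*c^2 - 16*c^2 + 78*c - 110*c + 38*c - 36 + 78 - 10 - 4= -18*c^3 - 40*c^2 + 6*c + 28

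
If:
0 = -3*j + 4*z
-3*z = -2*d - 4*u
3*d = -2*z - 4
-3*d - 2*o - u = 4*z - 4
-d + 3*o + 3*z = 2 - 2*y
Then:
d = -2*z/3 - 4/3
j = 4*z/3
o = 11/3 - 37*z/24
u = 13*z/12 + 2/3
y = 23*z/48 - 31/6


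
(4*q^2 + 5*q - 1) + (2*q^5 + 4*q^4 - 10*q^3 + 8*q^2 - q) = 2*q^5 + 4*q^4 - 10*q^3 + 12*q^2 + 4*q - 1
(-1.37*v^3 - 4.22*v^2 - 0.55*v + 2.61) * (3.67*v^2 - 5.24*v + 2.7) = -5.0279*v^5 - 8.3086*v^4 + 16.3953*v^3 + 1.0667*v^2 - 15.1614*v + 7.047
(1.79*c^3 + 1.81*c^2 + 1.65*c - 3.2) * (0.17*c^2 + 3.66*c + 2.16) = 0.3043*c^5 + 6.8591*c^4 + 10.7715*c^3 + 9.4046*c^2 - 8.148*c - 6.912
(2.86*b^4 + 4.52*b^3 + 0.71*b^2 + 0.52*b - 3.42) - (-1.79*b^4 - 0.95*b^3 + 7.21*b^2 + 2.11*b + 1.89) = 4.65*b^4 + 5.47*b^3 - 6.5*b^2 - 1.59*b - 5.31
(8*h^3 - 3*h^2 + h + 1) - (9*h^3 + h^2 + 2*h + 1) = -h^3 - 4*h^2 - h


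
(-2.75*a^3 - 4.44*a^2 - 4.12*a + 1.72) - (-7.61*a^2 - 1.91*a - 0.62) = -2.75*a^3 + 3.17*a^2 - 2.21*a + 2.34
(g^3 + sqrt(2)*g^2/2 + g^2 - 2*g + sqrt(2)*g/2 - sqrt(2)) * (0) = 0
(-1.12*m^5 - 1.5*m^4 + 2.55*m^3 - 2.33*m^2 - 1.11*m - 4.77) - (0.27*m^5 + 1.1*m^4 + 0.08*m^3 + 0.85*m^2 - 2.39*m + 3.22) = -1.39*m^5 - 2.6*m^4 + 2.47*m^3 - 3.18*m^2 + 1.28*m - 7.99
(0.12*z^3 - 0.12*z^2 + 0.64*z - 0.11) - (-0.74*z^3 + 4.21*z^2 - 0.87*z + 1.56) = 0.86*z^3 - 4.33*z^2 + 1.51*z - 1.67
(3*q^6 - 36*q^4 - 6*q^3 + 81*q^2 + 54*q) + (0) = 3*q^6 - 36*q^4 - 6*q^3 + 81*q^2 + 54*q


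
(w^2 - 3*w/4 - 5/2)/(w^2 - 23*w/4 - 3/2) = (-4*w^2 + 3*w + 10)/(-4*w^2 + 23*w + 6)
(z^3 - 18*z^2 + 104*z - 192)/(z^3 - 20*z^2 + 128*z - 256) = (z - 6)/(z - 8)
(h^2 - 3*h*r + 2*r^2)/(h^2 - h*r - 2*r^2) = (h - r)/(h + r)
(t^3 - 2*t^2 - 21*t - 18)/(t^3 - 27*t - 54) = (t + 1)/(t + 3)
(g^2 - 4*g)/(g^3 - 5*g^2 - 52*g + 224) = g/(g^2 - g - 56)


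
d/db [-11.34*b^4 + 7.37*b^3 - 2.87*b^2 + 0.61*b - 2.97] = -45.36*b^3 + 22.11*b^2 - 5.74*b + 0.61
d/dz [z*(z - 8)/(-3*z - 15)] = (-z^2 - 10*z + 40)/(3*(z^2 + 10*z + 25))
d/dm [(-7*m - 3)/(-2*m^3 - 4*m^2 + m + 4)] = (14*m^3 + 28*m^2 - 7*m - (7*m + 3)*(6*m^2 + 8*m - 1) - 28)/(2*m^3 + 4*m^2 - m - 4)^2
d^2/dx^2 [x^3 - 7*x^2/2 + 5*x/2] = 6*x - 7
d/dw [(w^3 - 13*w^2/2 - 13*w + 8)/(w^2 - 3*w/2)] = (4*w^4 - 12*w^3 + 91*w^2 - 64*w + 48)/(w^2*(4*w^2 - 12*w + 9))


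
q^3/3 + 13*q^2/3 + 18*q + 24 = (q/3 + 1)*(q + 4)*(q + 6)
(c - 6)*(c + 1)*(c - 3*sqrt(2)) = c^3 - 5*c^2 - 3*sqrt(2)*c^2 - 6*c + 15*sqrt(2)*c + 18*sqrt(2)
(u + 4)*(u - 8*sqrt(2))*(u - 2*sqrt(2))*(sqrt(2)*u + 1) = sqrt(2)*u^4 - 19*u^3 + 4*sqrt(2)*u^3 - 76*u^2 + 22*sqrt(2)*u^2 + 32*u + 88*sqrt(2)*u + 128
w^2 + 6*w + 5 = (w + 1)*(w + 5)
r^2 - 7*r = r*(r - 7)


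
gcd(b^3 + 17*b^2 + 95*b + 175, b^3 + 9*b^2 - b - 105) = b^2 + 12*b + 35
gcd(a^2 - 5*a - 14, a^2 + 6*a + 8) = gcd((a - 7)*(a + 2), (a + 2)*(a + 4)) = a + 2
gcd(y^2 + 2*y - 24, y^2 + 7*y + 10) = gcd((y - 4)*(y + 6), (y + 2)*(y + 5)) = 1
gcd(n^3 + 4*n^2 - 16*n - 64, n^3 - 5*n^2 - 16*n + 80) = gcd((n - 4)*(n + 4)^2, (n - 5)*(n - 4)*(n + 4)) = n^2 - 16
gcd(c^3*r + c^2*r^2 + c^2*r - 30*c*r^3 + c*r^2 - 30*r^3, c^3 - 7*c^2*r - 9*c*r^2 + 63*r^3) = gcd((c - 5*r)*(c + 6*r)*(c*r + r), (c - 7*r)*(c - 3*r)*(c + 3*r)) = 1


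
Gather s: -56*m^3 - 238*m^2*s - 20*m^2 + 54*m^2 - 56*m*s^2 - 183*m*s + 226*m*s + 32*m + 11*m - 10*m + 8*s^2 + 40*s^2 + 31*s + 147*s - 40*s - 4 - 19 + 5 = -56*m^3 + 34*m^2 + 33*m + s^2*(48 - 56*m) + s*(-238*m^2 + 43*m + 138) - 18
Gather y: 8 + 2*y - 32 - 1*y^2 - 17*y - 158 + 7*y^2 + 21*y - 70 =6*y^2 + 6*y - 252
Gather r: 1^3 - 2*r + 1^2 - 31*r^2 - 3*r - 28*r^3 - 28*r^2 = -28*r^3 - 59*r^2 - 5*r + 2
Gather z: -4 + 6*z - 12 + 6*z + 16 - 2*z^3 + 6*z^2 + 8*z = -2*z^3 + 6*z^2 + 20*z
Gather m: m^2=m^2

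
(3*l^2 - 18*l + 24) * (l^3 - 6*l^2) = 3*l^5 - 36*l^4 + 132*l^3 - 144*l^2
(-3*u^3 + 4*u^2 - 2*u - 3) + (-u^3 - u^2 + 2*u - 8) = -4*u^3 + 3*u^2 - 11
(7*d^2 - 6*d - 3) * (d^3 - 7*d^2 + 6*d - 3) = 7*d^5 - 55*d^4 + 81*d^3 - 36*d^2 + 9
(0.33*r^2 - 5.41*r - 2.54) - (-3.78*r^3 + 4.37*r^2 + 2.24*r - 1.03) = 3.78*r^3 - 4.04*r^2 - 7.65*r - 1.51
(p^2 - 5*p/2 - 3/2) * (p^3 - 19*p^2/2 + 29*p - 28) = p^5 - 12*p^4 + 205*p^3/4 - 345*p^2/4 + 53*p/2 + 42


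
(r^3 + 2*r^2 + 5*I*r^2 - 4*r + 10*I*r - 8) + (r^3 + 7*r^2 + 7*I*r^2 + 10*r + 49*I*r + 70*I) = 2*r^3 + 9*r^2 + 12*I*r^2 + 6*r + 59*I*r - 8 + 70*I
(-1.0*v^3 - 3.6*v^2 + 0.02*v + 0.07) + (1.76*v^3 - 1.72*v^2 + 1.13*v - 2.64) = 0.76*v^3 - 5.32*v^2 + 1.15*v - 2.57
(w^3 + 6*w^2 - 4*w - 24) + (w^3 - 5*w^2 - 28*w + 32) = 2*w^3 + w^2 - 32*w + 8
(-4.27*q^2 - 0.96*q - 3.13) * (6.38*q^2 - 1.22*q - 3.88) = -27.2426*q^4 - 0.9154*q^3 - 2.2306*q^2 + 7.5434*q + 12.1444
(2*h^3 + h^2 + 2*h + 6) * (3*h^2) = 6*h^5 + 3*h^4 + 6*h^3 + 18*h^2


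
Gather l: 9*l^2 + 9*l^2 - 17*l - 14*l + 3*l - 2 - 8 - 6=18*l^2 - 28*l - 16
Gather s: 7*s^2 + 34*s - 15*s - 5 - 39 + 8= 7*s^2 + 19*s - 36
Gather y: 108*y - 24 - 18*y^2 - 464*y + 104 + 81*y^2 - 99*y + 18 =63*y^2 - 455*y + 98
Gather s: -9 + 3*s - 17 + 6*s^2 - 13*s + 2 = 6*s^2 - 10*s - 24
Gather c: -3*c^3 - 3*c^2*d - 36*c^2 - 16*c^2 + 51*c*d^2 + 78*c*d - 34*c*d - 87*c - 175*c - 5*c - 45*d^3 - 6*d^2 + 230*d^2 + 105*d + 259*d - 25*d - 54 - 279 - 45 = -3*c^3 + c^2*(-3*d - 52) + c*(51*d^2 + 44*d - 267) - 45*d^3 + 224*d^2 + 339*d - 378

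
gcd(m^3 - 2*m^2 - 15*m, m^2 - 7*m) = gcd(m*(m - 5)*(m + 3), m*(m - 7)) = m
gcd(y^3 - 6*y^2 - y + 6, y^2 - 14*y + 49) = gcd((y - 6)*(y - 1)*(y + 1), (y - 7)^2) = 1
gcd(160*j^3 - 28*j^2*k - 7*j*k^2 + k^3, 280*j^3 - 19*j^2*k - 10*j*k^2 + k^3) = 40*j^2 + 3*j*k - k^2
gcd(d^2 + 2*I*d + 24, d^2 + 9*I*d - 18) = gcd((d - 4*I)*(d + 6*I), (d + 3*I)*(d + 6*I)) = d + 6*I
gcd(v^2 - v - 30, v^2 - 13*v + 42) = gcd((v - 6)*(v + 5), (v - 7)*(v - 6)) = v - 6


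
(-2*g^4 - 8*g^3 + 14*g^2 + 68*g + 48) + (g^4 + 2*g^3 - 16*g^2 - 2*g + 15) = -g^4 - 6*g^3 - 2*g^2 + 66*g + 63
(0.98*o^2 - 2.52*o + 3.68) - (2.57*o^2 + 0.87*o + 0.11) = -1.59*o^2 - 3.39*o + 3.57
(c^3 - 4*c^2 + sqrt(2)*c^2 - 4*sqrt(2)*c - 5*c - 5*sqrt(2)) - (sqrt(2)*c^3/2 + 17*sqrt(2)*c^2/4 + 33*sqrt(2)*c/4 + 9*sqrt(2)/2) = -sqrt(2)*c^3/2 + c^3 - 13*sqrt(2)*c^2/4 - 4*c^2 - 49*sqrt(2)*c/4 - 5*c - 19*sqrt(2)/2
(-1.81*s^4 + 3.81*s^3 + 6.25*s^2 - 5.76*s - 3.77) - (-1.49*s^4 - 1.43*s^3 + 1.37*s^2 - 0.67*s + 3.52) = -0.32*s^4 + 5.24*s^3 + 4.88*s^2 - 5.09*s - 7.29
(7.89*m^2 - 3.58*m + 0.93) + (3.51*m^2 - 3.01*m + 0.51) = 11.4*m^2 - 6.59*m + 1.44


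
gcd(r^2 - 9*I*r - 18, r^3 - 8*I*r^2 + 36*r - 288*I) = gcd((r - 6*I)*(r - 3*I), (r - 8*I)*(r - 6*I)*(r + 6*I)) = r - 6*I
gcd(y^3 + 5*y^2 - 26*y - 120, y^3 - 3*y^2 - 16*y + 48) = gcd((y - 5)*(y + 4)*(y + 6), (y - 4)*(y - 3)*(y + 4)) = y + 4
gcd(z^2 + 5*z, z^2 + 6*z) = z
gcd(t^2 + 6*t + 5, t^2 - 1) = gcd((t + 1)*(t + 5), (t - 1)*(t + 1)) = t + 1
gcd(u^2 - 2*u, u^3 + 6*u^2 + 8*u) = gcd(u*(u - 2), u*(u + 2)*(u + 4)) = u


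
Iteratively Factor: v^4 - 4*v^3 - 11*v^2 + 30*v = (v - 2)*(v^3 - 2*v^2 - 15*v) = (v - 2)*(v + 3)*(v^2 - 5*v) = (v - 5)*(v - 2)*(v + 3)*(v)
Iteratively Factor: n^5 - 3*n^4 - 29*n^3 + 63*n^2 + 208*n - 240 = (n + 3)*(n^4 - 6*n^3 - 11*n^2 + 96*n - 80) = (n - 5)*(n + 3)*(n^3 - n^2 - 16*n + 16) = (n - 5)*(n - 1)*(n + 3)*(n^2 - 16) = (n - 5)*(n - 1)*(n + 3)*(n + 4)*(n - 4)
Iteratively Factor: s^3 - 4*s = (s + 2)*(s^2 - 2*s) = (s - 2)*(s + 2)*(s)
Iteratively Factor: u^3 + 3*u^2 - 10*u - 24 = (u + 4)*(u^2 - u - 6) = (u - 3)*(u + 4)*(u + 2)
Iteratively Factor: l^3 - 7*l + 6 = (l + 3)*(l^2 - 3*l + 2) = (l - 2)*(l + 3)*(l - 1)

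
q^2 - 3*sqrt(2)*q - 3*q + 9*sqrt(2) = (q - 3)*(q - 3*sqrt(2))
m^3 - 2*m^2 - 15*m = m*(m - 5)*(m + 3)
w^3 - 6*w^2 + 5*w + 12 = (w - 4)*(w - 3)*(w + 1)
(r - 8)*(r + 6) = r^2 - 2*r - 48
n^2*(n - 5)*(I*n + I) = I*n^4 - 4*I*n^3 - 5*I*n^2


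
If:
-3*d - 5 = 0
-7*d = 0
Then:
No Solution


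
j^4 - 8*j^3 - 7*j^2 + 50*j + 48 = (j - 8)*(j - 3)*(j + 1)*(j + 2)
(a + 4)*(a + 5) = a^2 + 9*a + 20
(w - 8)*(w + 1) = w^2 - 7*w - 8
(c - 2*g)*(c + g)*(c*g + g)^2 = c^4*g^2 - c^3*g^3 + 2*c^3*g^2 - 2*c^2*g^4 - 2*c^2*g^3 + c^2*g^2 - 4*c*g^4 - c*g^3 - 2*g^4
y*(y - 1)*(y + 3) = y^3 + 2*y^2 - 3*y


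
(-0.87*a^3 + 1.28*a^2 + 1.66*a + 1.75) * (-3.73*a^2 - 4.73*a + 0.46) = 3.2451*a^5 - 0.6593*a^4 - 12.6464*a^3 - 13.7905*a^2 - 7.5139*a + 0.805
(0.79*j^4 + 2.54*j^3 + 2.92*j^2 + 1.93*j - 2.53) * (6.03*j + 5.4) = 4.7637*j^5 + 19.5822*j^4 + 31.3236*j^3 + 27.4059*j^2 - 4.8339*j - 13.662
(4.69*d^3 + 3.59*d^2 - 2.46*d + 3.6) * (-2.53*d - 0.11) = -11.8657*d^4 - 9.5986*d^3 + 5.8289*d^2 - 8.8374*d - 0.396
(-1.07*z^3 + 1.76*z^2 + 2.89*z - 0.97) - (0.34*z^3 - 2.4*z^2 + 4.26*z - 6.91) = -1.41*z^3 + 4.16*z^2 - 1.37*z + 5.94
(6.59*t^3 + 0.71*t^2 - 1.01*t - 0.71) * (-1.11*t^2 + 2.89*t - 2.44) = -7.3149*t^5 + 18.257*t^4 - 12.9066*t^3 - 3.8632*t^2 + 0.4125*t + 1.7324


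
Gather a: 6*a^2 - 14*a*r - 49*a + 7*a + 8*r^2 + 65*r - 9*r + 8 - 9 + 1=6*a^2 + a*(-14*r - 42) + 8*r^2 + 56*r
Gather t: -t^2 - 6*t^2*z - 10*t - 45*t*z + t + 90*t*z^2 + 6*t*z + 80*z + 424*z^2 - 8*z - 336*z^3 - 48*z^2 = t^2*(-6*z - 1) + t*(90*z^2 - 39*z - 9) - 336*z^3 + 376*z^2 + 72*z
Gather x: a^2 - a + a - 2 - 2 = a^2 - 4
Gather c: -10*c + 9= 9 - 10*c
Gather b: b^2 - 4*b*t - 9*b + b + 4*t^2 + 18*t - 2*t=b^2 + b*(-4*t - 8) + 4*t^2 + 16*t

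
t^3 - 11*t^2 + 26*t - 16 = (t - 8)*(t - 2)*(t - 1)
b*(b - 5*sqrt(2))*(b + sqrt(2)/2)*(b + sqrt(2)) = b^4 - 7*sqrt(2)*b^3/2 - 14*b^2 - 5*sqrt(2)*b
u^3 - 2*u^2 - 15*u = u*(u - 5)*(u + 3)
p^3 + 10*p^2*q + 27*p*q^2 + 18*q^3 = (p + q)*(p + 3*q)*(p + 6*q)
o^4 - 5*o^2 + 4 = (o - 2)*(o - 1)*(o + 1)*(o + 2)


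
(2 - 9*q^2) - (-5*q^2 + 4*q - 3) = -4*q^2 - 4*q + 5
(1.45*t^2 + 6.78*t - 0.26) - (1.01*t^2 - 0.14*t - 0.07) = 0.44*t^2 + 6.92*t - 0.19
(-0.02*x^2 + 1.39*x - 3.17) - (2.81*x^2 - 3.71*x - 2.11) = -2.83*x^2 + 5.1*x - 1.06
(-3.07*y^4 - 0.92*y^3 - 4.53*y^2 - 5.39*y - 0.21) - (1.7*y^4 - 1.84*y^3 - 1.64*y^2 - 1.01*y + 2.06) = -4.77*y^4 + 0.92*y^3 - 2.89*y^2 - 4.38*y - 2.27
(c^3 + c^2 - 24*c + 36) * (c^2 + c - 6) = c^5 + 2*c^4 - 29*c^3 + 6*c^2 + 180*c - 216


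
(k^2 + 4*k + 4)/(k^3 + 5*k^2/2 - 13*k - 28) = 2*(k + 2)/(2*k^2 + k - 28)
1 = 1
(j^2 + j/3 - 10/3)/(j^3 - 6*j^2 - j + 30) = (j - 5/3)/(j^2 - 8*j + 15)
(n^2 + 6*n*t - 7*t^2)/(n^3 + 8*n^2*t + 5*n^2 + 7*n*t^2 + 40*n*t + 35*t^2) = (n - t)/(n^2 + n*t + 5*n + 5*t)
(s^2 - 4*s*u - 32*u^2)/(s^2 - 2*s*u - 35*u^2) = (-s^2 + 4*s*u + 32*u^2)/(-s^2 + 2*s*u + 35*u^2)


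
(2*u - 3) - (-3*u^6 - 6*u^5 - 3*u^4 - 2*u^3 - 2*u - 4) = 3*u^6 + 6*u^5 + 3*u^4 + 2*u^3 + 4*u + 1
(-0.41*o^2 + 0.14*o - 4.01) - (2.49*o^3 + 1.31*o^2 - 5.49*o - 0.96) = -2.49*o^3 - 1.72*o^2 + 5.63*o - 3.05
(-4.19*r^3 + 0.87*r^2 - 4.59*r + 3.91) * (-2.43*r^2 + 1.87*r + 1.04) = 10.1817*r^5 - 9.9494*r^4 + 8.423*r^3 - 17.1798*r^2 + 2.5381*r + 4.0664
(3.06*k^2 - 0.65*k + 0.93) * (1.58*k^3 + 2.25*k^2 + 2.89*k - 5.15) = 4.8348*k^5 + 5.858*k^4 + 8.8503*k^3 - 15.545*k^2 + 6.0352*k - 4.7895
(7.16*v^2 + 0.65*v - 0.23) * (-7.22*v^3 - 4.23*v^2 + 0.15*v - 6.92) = -51.6952*v^5 - 34.9798*v^4 - 0.0148999999999999*v^3 - 48.4768*v^2 - 4.5325*v + 1.5916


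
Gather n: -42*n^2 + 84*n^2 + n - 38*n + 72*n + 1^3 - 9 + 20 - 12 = 42*n^2 + 35*n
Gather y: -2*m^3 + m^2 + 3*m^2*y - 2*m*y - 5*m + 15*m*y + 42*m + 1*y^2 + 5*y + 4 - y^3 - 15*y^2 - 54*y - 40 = -2*m^3 + m^2 + 37*m - y^3 - 14*y^2 + y*(3*m^2 + 13*m - 49) - 36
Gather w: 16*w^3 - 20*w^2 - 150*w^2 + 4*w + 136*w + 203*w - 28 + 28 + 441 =16*w^3 - 170*w^2 + 343*w + 441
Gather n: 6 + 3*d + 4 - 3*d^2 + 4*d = -3*d^2 + 7*d + 10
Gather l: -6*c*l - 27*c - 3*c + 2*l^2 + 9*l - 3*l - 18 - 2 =-30*c + 2*l^2 + l*(6 - 6*c) - 20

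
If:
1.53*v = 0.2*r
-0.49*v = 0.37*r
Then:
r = 0.00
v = 0.00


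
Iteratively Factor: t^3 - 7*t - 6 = (t + 2)*(t^2 - 2*t - 3) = (t - 3)*(t + 2)*(t + 1)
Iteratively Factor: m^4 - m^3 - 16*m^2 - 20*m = (m)*(m^3 - m^2 - 16*m - 20) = m*(m - 5)*(m^2 + 4*m + 4) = m*(m - 5)*(m + 2)*(m + 2)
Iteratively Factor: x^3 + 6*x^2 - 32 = (x + 4)*(x^2 + 2*x - 8) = (x + 4)^2*(x - 2)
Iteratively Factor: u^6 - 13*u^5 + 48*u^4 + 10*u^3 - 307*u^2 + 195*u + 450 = (u - 3)*(u^5 - 10*u^4 + 18*u^3 + 64*u^2 - 115*u - 150) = (u - 5)*(u - 3)*(u^4 - 5*u^3 - 7*u^2 + 29*u + 30) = (u - 5)*(u - 3)*(u + 1)*(u^3 - 6*u^2 - u + 30) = (u - 5)*(u - 3)^2*(u + 1)*(u^2 - 3*u - 10) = (u - 5)^2*(u - 3)^2*(u + 1)*(u + 2)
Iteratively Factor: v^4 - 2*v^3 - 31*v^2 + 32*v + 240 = (v - 5)*(v^3 + 3*v^2 - 16*v - 48) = (v - 5)*(v - 4)*(v^2 + 7*v + 12) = (v - 5)*(v - 4)*(v + 3)*(v + 4)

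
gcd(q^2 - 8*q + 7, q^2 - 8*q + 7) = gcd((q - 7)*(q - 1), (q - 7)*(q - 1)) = q^2 - 8*q + 7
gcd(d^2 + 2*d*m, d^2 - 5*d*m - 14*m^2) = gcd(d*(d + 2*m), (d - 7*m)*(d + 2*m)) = d + 2*m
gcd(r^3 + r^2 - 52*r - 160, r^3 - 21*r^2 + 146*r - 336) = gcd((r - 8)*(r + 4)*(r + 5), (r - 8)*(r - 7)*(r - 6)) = r - 8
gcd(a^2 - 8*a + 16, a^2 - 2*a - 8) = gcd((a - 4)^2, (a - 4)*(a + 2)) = a - 4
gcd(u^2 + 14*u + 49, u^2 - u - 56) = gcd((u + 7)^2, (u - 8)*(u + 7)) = u + 7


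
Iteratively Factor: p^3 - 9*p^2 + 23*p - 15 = (p - 1)*(p^2 - 8*p + 15) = (p - 5)*(p - 1)*(p - 3)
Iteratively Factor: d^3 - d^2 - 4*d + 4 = (d + 2)*(d^2 - 3*d + 2) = (d - 2)*(d + 2)*(d - 1)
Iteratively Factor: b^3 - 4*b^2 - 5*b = (b + 1)*(b^2 - 5*b) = (b - 5)*(b + 1)*(b)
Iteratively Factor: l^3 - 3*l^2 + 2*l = (l)*(l^2 - 3*l + 2) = l*(l - 1)*(l - 2)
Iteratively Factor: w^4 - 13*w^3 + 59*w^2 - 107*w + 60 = (w - 4)*(w^3 - 9*w^2 + 23*w - 15) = (w - 5)*(w - 4)*(w^2 - 4*w + 3) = (w - 5)*(w - 4)*(w - 1)*(w - 3)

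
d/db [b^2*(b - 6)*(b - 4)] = 2*b*(2*b^2 - 15*b + 24)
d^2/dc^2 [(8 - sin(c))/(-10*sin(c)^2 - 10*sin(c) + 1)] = (-100*sin(c)^5 + 3300*sin(c)^4 + 2540*sin(c)^3 - 3690*sin(c)^2 - 4661*sin(c) - 1740)/(10*sin(c)^2 + 10*sin(c) - 1)^3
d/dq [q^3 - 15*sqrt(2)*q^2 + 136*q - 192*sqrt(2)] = 3*q^2 - 30*sqrt(2)*q + 136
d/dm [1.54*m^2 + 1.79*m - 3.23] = 3.08*m + 1.79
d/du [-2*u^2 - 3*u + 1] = -4*u - 3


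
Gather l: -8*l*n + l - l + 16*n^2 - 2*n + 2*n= -8*l*n + 16*n^2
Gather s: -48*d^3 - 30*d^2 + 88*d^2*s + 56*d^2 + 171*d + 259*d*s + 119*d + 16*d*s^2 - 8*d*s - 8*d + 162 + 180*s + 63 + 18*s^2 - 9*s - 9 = -48*d^3 + 26*d^2 + 282*d + s^2*(16*d + 18) + s*(88*d^2 + 251*d + 171) + 216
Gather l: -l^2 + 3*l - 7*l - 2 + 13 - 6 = -l^2 - 4*l + 5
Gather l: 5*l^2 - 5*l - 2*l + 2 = 5*l^2 - 7*l + 2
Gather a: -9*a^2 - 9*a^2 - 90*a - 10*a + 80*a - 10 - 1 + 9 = -18*a^2 - 20*a - 2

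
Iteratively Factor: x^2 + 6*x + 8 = (x + 4)*(x + 2)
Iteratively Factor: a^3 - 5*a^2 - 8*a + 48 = (a - 4)*(a^2 - a - 12) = (a - 4)^2*(a + 3)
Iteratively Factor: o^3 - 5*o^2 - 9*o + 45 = (o + 3)*(o^2 - 8*o + 15) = (o - 3)*(o + 3)*(o - 5)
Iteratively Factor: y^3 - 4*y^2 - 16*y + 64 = (y - 4)*(y^2 - 16) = (y - 4)^2*(y + 4)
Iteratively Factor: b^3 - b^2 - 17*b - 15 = (b - 5)*(b^2 + 4*b + 3) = (b - 5)*(b + 3)*(b + 1)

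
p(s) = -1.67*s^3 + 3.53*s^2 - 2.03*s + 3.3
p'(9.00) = -344.30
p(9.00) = -946.47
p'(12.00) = -638.75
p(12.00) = -2398.50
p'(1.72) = -4.71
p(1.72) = 1.75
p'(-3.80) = -101.20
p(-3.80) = 153.62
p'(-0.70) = -9.43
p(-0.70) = 7.02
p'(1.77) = -5.23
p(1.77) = 1.51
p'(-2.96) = -66.82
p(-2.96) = 83.55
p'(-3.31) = -80.29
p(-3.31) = 109.26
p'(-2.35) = -46.29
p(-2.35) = 49.24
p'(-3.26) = -78.29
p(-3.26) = 105.29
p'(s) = -5.01*s^2 + 7.06*s - 2.03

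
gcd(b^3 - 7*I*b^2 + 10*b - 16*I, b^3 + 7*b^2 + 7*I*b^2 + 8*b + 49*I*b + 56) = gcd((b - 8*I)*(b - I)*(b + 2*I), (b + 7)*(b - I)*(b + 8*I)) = b - I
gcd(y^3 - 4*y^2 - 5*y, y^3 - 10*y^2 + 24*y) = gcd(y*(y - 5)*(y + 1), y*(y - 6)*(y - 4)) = y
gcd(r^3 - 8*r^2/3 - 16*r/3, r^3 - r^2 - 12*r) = r^2 - 4*r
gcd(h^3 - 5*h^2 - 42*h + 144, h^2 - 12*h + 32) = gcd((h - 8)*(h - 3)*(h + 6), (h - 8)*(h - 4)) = h - 8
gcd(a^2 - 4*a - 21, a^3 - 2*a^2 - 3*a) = 1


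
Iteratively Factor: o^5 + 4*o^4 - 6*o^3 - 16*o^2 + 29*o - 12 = (o + 3)*(o^4 + o^3 - 9*o^2 + 11*o - 4) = (o - 1)*(o + 3)*(o^3 + 2*o^2 - 7*o + 4) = (o - 1)^2*(o + 3)*(o^2 + 3*o - 4) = (o - 1)^3*(o + 3)*(o + 4)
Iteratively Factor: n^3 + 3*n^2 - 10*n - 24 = (n - 3)*(n^2 + 6*n + 8) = (n - 3)*(n + 4)*(n + 2)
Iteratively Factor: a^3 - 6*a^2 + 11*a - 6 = (a - 3)*(a^2 - 3*a + 2) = (a - 3)*(a - 1)*(a - 2)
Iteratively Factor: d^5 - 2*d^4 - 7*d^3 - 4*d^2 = (d)*(d^4 - 2*d^3 - 7*d^2 - 4*d) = d*(d + 1)*(d^3 - 3*d^2 - 4*d) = d*(d - 4)*(d + 1)*(d^2 + d) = d^2*(d - 4)*(d + 1)*(d + 1)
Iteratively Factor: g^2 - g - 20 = (g + 4)*(g - 5)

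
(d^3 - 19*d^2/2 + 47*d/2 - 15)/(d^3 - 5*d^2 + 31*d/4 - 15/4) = 2*(d - 6)/(2*d - 3)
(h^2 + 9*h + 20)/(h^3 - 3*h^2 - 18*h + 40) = (h + 5)/(h^2 - 7*h + 10)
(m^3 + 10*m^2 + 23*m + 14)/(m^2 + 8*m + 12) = (m^2 + 8*m + 7)/(m + 6)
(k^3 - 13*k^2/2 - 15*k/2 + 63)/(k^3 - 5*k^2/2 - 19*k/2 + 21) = (k - 6)/(k - 2)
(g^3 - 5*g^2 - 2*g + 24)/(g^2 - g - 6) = g - 4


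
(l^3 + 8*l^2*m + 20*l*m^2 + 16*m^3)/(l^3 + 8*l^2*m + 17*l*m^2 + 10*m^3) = (l^2 + 6*l*m + 8*m^2)/(l^2 + 6*l*m + 5*m^2)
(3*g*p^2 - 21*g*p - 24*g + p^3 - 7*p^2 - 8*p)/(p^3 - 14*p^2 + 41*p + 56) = (3*g + p)/(p - 7)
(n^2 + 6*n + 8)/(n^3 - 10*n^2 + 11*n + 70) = (n + 4)/(n^2 - 12*n + 35)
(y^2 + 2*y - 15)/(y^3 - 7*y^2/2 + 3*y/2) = 2*(y + 5)/(y*(2*y - 1))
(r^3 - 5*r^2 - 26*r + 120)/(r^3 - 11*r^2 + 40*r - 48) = (r^2 - r - 30)/(r^2 - 7*r + 12)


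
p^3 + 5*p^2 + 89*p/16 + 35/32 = (p + 1/4)*(p + 5/4)*(p + 7/2)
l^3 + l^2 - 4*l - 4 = (l - 2)*(l + 1)*(l + 2)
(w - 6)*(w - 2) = w^2 - 8*w + 12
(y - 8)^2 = y^2 - 16*y + 64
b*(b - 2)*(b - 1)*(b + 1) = b^4 - 2*b^3 - b^2 + 2*b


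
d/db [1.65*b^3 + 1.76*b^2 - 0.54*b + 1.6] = 4.95*b^2 + 3.52*b - 0.54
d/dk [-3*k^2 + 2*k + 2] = 2 - 6*k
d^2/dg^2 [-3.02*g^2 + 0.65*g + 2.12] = -6.04000000000000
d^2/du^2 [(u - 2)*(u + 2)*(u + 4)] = 6*u + 8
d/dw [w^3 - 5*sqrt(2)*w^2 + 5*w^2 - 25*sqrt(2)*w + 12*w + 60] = 3*w^2 - 10*sqrt(2)*w + 10*w - 25*sqrt(2) + 12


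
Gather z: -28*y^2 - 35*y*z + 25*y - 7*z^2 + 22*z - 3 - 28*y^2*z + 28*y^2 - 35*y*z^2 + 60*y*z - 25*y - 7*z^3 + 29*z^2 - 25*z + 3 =-7*z^3 + z^2*(22 - 35*y) + z*(-28*y^2 + 25*y - 3)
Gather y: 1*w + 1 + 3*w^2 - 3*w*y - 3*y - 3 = 3*w^2 + w + y*(-3*w - 3) - 2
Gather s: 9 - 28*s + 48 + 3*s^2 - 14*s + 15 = 3*s^2 - 42*s + 72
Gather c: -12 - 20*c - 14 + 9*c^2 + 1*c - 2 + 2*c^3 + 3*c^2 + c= 2*c^3 + 12*c^2 - 18*c - 28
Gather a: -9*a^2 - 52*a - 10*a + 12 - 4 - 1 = -9*a^2 - 62*a + 7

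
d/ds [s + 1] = 1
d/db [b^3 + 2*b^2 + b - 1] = 3*b^2 + 4*b + 1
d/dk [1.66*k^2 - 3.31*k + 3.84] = 3.32*k - 3.31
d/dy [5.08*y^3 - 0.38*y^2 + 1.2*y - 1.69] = 15.24*y^2 - 0.76*y + 1.2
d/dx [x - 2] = 1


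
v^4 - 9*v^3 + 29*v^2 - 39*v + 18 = (v - 3)^2*(v - 2)*(v - 1)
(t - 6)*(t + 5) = t^2 - t - 30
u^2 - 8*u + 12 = (u - 6)*(u - 2)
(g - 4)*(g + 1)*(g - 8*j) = g^3 - 8*g^2*j - 3*g^2 + 24*g*j - 4*g + 32*j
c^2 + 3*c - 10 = (c - 2)*(c + 5)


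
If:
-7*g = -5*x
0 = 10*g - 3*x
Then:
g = 0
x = 0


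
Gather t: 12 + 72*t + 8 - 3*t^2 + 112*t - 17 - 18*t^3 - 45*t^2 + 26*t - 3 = -18*t^3 - 48*t^2 + 210*t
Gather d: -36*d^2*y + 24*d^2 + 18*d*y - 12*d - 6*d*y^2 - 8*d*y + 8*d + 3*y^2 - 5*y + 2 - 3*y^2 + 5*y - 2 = d^2*(24 - 36*y) + d*(-6*y^2 + 10*y - 4)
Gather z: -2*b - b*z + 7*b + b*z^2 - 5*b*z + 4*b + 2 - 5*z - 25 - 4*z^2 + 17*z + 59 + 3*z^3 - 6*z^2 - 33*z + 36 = 9*b + 3*z^3 + z^2*(b - 10) + z*(-6*b - 21) + 72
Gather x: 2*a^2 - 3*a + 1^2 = 2*a^2 - 3*a + 1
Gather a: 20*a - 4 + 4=20*a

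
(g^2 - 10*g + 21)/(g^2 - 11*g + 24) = (g - 7)/(g - 8)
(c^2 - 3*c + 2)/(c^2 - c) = (c - 2)/c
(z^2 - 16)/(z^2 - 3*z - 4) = (z + 4)/(z + 1)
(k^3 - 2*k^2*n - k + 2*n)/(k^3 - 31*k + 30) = (k^2 - 2*k*n + k - 2*n)/(k^2 + k - 30)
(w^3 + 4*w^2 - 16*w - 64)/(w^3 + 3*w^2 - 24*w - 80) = (w - 4)/(w - 5)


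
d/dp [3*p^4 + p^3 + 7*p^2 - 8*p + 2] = 12*p^3 + 3*p^2 + 14*p - 8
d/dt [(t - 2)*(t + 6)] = 2*t + 4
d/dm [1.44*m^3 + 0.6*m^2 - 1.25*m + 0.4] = 4.32*m^2 + 1.2*m - 1.25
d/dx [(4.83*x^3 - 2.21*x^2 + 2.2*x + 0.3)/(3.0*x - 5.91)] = (28.98*x^3 - 92.2659*x^2 + 26.1222*x - 13.902)/(9.0*x^2 - 35.46*x + 34.9281)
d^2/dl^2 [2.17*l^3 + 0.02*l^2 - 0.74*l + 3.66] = 13.02*l + 0.04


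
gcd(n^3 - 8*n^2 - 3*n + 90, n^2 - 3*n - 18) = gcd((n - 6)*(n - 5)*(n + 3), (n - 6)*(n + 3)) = n^2 - 3*n - 18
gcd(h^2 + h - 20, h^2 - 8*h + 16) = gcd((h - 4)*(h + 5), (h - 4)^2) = h - 4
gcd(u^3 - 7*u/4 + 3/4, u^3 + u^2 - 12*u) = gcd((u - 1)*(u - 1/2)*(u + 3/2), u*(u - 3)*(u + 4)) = 1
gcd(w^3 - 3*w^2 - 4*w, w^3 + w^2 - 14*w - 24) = w - 4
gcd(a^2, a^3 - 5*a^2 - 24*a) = a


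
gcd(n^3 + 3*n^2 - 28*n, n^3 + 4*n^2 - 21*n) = n^2 + 7*n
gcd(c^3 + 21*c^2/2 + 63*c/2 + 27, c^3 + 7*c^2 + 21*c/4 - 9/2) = c^2 + 15*c/2 + 9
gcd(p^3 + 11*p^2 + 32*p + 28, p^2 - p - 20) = 1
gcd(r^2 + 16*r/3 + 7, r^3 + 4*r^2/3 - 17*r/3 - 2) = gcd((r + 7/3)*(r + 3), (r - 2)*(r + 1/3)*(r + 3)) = r + 3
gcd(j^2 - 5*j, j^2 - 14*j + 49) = 1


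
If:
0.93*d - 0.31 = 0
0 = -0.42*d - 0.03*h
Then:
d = 0.33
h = -4.67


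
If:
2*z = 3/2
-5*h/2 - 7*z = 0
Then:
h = -21/10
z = 3/4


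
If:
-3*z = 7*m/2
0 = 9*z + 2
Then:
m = 4/21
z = -2/9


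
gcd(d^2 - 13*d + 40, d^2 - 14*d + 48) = d - 8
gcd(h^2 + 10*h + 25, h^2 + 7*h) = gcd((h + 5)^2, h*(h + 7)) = 1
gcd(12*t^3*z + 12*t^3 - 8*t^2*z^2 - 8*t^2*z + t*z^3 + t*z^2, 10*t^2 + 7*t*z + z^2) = 1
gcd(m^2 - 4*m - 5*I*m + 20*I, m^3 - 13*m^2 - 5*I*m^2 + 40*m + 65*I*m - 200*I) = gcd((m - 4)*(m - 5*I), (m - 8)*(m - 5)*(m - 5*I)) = m - 5*I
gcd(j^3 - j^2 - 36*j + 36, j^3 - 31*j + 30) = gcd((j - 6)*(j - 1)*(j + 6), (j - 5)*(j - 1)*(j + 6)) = j^2 + 5*j - 6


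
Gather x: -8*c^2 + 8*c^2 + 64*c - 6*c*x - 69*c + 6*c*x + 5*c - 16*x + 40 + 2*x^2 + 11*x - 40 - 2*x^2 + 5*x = 0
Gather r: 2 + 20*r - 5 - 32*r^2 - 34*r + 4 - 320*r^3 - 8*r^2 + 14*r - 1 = -320*r^3 - 40*r^2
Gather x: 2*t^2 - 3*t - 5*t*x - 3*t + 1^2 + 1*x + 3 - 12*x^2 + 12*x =2*t^2 - 6*t - 12*x^2 + x*(13 - 5*t) + 4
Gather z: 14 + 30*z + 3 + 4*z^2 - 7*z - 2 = 4*z^2 + 23*z + 15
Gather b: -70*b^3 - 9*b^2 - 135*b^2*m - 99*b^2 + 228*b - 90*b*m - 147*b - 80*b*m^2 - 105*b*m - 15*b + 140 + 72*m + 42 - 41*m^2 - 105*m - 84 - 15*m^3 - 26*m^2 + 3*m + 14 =-70*b^3 + b^2*(-135*m - 108) + b*(-80*m^2 - 195*m + 66) - 15*m^3 - 67*m^2 - 30*m + 112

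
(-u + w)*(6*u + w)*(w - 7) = -6*u^2*w + 42*u^2 + 5*u*w^2 - 35*u*w + w^3 - 7*w^2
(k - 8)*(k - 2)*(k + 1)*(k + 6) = k^4 - 3*k^3 - 48*k^2 + 52*k + 96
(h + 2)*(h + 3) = h^2 + 5*h + 6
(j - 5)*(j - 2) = j^2 - 7*j + 10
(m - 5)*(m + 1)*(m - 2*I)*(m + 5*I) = m^4 - 4*m^3 + 3*I*m^3 + 5*m^2 - 12*I*m^2 - 40*m - 15*I*m - 50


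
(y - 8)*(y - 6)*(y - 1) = y^3 - 15*y^2 + 62*y - 48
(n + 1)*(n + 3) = n^2 + 4*n + 3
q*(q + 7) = q^2 + 7*q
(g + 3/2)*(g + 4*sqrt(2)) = g^2 + 3*g/2 + 4*sqrt(2)*g + 6*sqrt(2)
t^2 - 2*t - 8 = (t - 4)*(t + 2)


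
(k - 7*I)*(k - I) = k^2 - 8*I*k - 7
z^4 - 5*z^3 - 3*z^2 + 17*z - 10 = (z - 5)*(z - 1)^2*(z + 2)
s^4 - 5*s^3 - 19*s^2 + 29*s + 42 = (s - 7)*(s - 2)*(s + 1)*(s + 3)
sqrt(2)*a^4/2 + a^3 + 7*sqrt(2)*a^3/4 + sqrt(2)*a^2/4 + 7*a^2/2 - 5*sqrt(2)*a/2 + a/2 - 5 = (a - 1)*(a + 2)*(a + 5/2)*(sqrt(2)*a/2 + 1)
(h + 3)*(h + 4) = h^2 + 7*h + 12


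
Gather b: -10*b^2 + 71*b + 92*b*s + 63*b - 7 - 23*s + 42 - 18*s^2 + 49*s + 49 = -10*b^2 + b*(92*s + 134) - 18*s^2 + 26*s + 84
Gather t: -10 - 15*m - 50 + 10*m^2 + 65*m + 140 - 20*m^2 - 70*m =-10*m^2 - 20*m + 80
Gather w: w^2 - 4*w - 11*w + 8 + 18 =w^2 - 15*w + 26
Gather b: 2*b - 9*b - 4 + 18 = 14 - 7*b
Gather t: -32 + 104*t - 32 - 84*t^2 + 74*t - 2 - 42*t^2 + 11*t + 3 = -126*t^2 + 189*t - 63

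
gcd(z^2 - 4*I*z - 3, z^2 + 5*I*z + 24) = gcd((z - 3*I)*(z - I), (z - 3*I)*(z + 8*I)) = z - 3*I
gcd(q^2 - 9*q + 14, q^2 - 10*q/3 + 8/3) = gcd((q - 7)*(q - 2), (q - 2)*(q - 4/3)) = q - 2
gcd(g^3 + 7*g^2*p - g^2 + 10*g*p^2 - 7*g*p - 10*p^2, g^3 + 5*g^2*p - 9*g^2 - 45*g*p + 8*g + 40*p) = g^2 + 5*g*p - g - 5*p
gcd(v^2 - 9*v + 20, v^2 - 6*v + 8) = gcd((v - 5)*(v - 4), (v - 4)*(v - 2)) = v - 4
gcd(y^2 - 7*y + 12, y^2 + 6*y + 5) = 1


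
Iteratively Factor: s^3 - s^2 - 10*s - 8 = (s + 1)*(s^2 - 2*s - 8) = (s + 1)*(s + 2)*(s - 4)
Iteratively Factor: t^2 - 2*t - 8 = (t - 4)*(t + 2)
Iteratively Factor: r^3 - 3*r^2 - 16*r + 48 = (r - 3)*(r^2 - 16) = (r - 4)*(r - 3)*(r + 4)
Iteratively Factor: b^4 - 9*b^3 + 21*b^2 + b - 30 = (b - 3)*(b^3 - 6*b^2 + 3*b + 10) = (b - 3)*(b + 1)*(b^2 - 7*b + 10) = (b - 3)*(b - 2)*(b + 1)*(b - 5)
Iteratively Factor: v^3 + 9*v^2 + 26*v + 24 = (v + 3)*(v^2 + 6*v + 8) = (v + 2)*(v + 3)*(v + 4)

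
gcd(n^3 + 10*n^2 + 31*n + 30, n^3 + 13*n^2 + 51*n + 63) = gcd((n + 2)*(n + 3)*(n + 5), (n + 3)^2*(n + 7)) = n + 3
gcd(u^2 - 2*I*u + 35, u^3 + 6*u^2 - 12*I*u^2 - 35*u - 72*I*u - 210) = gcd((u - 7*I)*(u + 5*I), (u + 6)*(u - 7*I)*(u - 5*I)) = u - 7*I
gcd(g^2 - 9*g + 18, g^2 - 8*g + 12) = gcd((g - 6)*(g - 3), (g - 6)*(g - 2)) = g - 6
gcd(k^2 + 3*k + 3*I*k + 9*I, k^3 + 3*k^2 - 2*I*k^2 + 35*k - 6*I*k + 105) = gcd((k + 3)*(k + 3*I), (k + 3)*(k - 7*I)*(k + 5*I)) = k + 3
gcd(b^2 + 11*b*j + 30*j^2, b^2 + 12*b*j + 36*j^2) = b + 6*j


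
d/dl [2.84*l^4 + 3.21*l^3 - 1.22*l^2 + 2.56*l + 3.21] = 11.36*l^3 + 9.63*l^2 - 2.44*l + 2.56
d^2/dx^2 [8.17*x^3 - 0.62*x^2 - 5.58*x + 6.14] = 49.02*x - 1.24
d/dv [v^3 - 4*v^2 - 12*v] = 3*v^2 - 8*v - 12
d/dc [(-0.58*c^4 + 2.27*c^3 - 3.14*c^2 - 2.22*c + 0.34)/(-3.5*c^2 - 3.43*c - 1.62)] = (4.06*c^5 - 1.9768*c^4 - 11.8138*c^3 - 8.032*c^2 + 12.5536*c + 4.7626)/(12.25*c^4 + 24.01*c^3 + 23.1049*c^2 + 11.1132*c + 2.6244)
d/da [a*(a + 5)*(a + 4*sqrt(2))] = 3*a^2 + 10*a + 8*sqrt(2)*a + 20*sqrt(2)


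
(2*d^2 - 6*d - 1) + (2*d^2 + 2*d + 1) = 4*d^2 - 4*d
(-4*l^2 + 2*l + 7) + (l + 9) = -4*l^2 + 3*l + 16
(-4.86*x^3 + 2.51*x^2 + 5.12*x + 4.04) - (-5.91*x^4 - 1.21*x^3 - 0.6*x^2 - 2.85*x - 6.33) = 5.91*x^4 - 3.65*x^3 + 3.11*x^2 + 7.97*x + 10.37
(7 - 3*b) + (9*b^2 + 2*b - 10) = 9*b^2 - b - 3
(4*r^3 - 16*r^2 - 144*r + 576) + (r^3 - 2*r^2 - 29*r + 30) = 5*r^3 - 18*r^2 - 173*r + 606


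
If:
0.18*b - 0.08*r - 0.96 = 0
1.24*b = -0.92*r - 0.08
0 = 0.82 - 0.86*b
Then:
No Solution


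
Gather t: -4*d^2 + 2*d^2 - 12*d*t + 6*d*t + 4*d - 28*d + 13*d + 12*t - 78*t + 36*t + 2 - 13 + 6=-2*d^2 - 11*d + t*(-6*d - 30) - 5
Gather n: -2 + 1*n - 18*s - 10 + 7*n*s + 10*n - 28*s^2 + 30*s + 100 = n*(7*s + 11) - 28*s^2 + 12*s + 88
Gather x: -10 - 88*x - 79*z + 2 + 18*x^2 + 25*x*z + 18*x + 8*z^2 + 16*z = 18*x^2 + x*(25*z - 70) + 8*z^2 - 63*z - 8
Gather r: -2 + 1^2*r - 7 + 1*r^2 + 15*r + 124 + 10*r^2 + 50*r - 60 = 11*r^2 + 66*r + 55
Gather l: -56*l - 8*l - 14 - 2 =-64*l - 16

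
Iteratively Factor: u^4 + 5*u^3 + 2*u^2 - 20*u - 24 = (u + 3)*(u^3 + 2*u^2 - 4*u - 8) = (u - 2)*(u + 3)*(u^2 + 4*u + 4) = (u - 2)*(u + 2)*(u + 3)*(u + 2)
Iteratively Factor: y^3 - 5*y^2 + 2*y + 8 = (y + 1)*(y^2 - 6*y + 8) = (y - 2)*(y + 1)*(y - 4)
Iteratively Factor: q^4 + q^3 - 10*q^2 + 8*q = (q - 1)*(q^3 + 2*q^2 - 8*q) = (q - 1)*(q + 4)*(q^2 - 2*q) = (q - 2)*(q - 1)*(q + 4)*(q)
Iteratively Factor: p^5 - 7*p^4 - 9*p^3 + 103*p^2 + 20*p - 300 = (p + 2)*(p^4 - 9*p^3 + 9*p^2 + 85*p - 150) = (p - 5)*(p + 2)*(p^3 - 4*p^2 - 11*p + 30) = (p - 5)^2*(p + 2)*(p^2 + p - 6) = (p - 5)^2*(p + 2)*(p + 3)*(p - 2)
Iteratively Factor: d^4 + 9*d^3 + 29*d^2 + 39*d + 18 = (d + 3)*(d^3 + 6*d^2 + 11*d + 6) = (d + 2)*(d + 3)*(d^2 + 4*d + 3) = (d + 1)*(d + 2)*(d + 3)*(d + 3)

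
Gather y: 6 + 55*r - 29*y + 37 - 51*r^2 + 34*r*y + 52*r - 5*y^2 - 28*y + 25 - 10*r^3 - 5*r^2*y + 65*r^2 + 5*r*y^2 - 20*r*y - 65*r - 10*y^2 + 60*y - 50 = -10*r^3 + 14*r^2 + 42*r + y^2*(5*r - 15) + y*(-5*r^2 + 14*r + 3) + 18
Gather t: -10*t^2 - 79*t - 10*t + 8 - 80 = -10*t^2 - 89*t - 72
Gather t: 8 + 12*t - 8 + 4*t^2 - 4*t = 4*t^2 + 8*t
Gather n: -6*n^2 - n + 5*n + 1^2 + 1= -6*n^2 + 4*n + 2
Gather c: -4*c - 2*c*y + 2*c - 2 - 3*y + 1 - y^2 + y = c*(-2*y - 2) - y^2 - 2*y - 1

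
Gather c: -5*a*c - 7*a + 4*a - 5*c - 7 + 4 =-3*a + c*(-5*a - 5) - 3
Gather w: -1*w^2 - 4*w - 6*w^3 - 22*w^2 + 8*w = -6*w^3 - 23*w^2 + 4*w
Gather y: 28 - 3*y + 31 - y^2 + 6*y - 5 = -y^2 + 3*y + 54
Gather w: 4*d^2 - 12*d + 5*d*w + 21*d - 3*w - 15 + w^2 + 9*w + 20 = 4*d^2 + 9*d + w^2 + w*(5*d + 6) + 5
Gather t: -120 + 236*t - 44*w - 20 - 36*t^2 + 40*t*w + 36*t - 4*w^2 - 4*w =-36*t^2 + t*(40*w + 272) - 4*w^2 - 48*w - 140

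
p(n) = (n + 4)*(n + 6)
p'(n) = 2*n + 10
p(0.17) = 25.73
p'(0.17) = 10.34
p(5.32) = 105.50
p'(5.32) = 20.64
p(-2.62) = 4.66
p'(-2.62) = 4.76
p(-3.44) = 1.43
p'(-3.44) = 3.12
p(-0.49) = 19.34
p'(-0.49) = 9.02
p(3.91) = 78.39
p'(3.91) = 17.82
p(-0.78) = 16.81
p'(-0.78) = 8.44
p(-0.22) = 21.85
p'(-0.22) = 9.56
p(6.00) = 120.00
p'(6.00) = 22.00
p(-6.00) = 0.00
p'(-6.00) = -2.00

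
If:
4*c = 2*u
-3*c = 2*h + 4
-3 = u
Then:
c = -3/2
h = 1/4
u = -3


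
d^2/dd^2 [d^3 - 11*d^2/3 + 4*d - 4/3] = 6*d - 22/3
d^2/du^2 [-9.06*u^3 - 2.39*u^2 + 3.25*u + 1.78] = -54.36*u - 4.78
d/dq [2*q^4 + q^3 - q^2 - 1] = q*(8*q^2 + 3*q - 2)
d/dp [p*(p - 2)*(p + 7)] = 3*p^2 + 10*p - 14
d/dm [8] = 0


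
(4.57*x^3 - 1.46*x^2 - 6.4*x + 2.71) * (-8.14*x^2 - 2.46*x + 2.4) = -37.1998*x^5 + 0.642200000000001*x^4 + 66.6556*x^3 - 9.8194*x^2 - 22.0266*x + 6.504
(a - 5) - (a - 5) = 0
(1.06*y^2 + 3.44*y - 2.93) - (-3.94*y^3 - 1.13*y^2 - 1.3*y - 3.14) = 3.94*y^3 + 2.19*y^2 + 4.74*y + 0.21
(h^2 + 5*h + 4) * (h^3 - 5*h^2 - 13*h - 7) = h^5 - 34*h^3 - 92*h^2 - 87*h - 28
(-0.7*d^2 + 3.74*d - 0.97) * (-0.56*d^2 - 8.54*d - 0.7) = 0.392*d^4 + 3.8836*d^3 - 30.9064*d^2 + 5.6658*d + 0.679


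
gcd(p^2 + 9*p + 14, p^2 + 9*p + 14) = p^2 + 9*p + 14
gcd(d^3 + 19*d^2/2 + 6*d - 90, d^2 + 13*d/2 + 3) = d + 6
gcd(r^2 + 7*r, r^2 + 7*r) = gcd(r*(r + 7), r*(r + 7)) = r^2 + 7*r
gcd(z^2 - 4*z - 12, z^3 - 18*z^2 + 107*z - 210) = z - 6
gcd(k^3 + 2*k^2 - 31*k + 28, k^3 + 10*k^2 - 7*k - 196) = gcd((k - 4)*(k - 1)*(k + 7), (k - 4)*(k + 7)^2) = k^2 + 3*k - 28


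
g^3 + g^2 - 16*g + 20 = (g - 2)^2*(g + 5)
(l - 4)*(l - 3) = l^2 - 7*l + 12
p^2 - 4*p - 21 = (p - 7)*(p + 3)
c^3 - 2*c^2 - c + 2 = (c - 2)*(c - 1)*(c + 1)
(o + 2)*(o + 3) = o^2 + 5*o + 6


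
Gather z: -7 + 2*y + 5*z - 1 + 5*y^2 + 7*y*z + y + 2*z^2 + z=5*y^2 + 3*y + 2*z^2 + z*(7*y + 6) - 8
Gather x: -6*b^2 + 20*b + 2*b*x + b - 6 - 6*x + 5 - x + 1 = -6*b^2 + 21*b + x*(2*b - 7)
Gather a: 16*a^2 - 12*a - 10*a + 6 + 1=16*a^2 - 22*a + 7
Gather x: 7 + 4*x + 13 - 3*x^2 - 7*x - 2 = -3*x^2 - 3*x + 18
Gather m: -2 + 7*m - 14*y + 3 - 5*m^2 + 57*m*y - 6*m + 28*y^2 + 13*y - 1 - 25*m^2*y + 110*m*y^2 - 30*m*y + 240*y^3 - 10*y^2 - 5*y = m^2*(-25*y - 5) + m*(110*y^2 + 27*y + 1) + 240*y^3 + 18*y^2 - 6*y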